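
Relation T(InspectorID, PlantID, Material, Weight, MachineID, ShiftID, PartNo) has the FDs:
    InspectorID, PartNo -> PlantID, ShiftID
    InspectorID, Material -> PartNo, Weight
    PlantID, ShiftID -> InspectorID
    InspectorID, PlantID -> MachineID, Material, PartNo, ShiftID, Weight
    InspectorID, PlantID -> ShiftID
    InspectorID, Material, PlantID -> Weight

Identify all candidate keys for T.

{InspectorID, Material}, {InspectorID, PartNo}, {InspectorID, PlantID}, {PlantID, ShiftID}

Closure of {InspectorID, Material} is {InspectorID, MachineID, Material, PartNo, PlantID, ShiftID, Weight}, the whole schema; {InspectorID, Material} is a candidate key.
Closure of {InspectorID, PartNo} is {InspectorID, MachineID, Material, PartNo, PlantID, ShiftID, Weight}, the whole schema; {InspectorID, PartNo} is a candidate key.
Closure of {InspectorID, PlantID} is {InspectorID, MachineID, Material, PartNo, PlantID, ShiftID, Weight}, the whole schema; {InspectorID, PlantID} is a candidate key.
Closure of {PlantID, ShiftID} is {InspectorID, MachineID, Material, PartNo, PlantID, ShiftID, Weight}, the whole schema; {PlantID, ShiftID} is a candidate key.
Any other superkey properly contains one of these, so there are no further candidate keys.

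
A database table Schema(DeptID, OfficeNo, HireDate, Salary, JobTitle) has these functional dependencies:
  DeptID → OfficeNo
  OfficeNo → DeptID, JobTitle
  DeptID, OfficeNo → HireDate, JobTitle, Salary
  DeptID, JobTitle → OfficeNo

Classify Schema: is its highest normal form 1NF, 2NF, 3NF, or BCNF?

Candidate keys: {DeptID}, {OfficeNo}. Prime attributes: {DeptID, OfficeNo}.
Each dependency's left side is a superkey — BCNF holds.

BCNF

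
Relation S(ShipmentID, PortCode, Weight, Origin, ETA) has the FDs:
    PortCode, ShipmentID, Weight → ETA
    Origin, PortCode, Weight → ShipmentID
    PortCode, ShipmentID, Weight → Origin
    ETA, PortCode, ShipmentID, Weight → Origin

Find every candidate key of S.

No FD produces {PortCode, Weight}, so they must be in every candidate key.
{Origin, PortCode, Weight}⁺ = {ETA, Origin, PortCode, ShipmentID, Weight}, which is every attribute, so {Origin, PortCode, Weight} is a candidate key.
{PortCode, ShipmentID, Weight}⁺ = {ETA, Origin, PortCode, ShipmentID, Weight}, which is every attribute, so {PortCode, ShipmentID, Weight} is a candidate key.
No proper subset of any of these is a key, and no other minimal superkey exists.

{Origin, PortCode, Weight}, {PortCode, ShipmentID, Weight}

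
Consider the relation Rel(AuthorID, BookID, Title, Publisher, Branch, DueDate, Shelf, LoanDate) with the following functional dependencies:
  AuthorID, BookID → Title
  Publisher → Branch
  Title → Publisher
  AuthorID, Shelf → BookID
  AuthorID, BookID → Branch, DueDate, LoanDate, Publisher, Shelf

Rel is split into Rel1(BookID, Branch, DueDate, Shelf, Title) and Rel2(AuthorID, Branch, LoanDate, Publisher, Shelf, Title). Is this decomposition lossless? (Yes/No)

Common attributes: {Branch, Shelf, Title}; their closure is {Branch, Publisher, Shelf, Title}.
The closure covers neither Rel1 nor Rel2 entirely; the join is not lossless.

No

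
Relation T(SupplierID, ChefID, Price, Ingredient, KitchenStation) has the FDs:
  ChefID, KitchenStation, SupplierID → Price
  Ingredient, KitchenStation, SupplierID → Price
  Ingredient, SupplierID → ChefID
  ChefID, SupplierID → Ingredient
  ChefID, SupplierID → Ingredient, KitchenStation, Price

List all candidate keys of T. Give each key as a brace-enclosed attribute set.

{SupplierID} never appears on the right of any FD, so every key must include it.
Closure of {ChefID, SupplierID} is {ChefID, Ingredient, KitchenStation, Price, SupplierID}, the whole schema; {ChefID, SupplierID} is a candidate key.
Closure of {Ingredient, SupplierID} is {ChefID, Ingredient, KitchenStation, Price, SupplierID}, the whole schema; {Ingredient, SupplierID} is a candidate key.
These are minimal and exhaustive — every other superkey contains one of them.

{ChefID, SupplierID}, {Ingredient, SupplierID}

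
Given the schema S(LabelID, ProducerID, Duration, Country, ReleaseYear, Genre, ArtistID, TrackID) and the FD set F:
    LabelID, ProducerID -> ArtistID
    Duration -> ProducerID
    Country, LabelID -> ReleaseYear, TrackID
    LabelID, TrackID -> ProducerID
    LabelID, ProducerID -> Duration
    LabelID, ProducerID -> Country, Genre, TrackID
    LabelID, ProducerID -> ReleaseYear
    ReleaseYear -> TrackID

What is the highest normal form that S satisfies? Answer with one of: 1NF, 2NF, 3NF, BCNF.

Candidate keys: {Country, LabelID}, {Duration, LabelID}, {LabelID, ProducerID}, {LabelID, ReleaseYear}, {LabelID, TrackID}. Prime attributes: {Country, Duration, LabelID, ProducerID, ReleaseYear, TrackID}.
Duration -> ProducerID breaks BCNF: {Duration}⁺ = {Duration, ProducerID}, so {Duration} is not a superkey.
But every attribute on its right side ({ProducerID}) is prime, and the same holds for every other non-superkey FD, so 3NF still holds.

3NF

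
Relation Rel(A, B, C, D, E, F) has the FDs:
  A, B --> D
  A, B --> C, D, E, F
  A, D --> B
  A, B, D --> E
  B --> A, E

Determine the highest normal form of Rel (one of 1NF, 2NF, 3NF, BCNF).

Candidate keys: {A, D}, {B}. Prime attributes: {A, B, D}.
Each dependency's left side is a superkey — BCNF holds.

BCNF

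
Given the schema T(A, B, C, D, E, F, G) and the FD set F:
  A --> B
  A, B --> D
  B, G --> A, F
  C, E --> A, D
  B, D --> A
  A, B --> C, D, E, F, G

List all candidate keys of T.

{A}, {B, D}, {B, G}, {C, E}

Closure of {A} is {A, B, C, D, E, F, G}, the whole schema; {A} is a candidate key.
Closure of {B, D} is {A, B, C, D, E, F, G}, the whole schema; {B, D} is a candidate key.
Closure of {B, G} is {A, B, C, D, E, F, G}, the whole schema; {B, G} is a candidate key.
Closure of {C, E} is {A, B, C, D, E, F, G}, the whole schema; {C, E} is a candidate key.
No proper subset of any of these is a key, and no other minimal superkey exists.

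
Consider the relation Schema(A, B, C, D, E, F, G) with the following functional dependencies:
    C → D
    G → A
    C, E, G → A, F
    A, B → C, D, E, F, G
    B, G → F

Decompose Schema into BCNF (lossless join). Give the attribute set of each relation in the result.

{A, G}; {B, C, E, G}; {C, D}; {C, E, F, G}

Candidate keys of the original relation: {A, B}, {B, G}.
In {A, B, C, D, E, F, G}, {C} is not a superkey ({C}⁺ restricted to this set is {C, D}), so split on C → D into {C, D} and {A, B, C, E, F, G}.
{C, D} is in BCNF.
In {A, B, C, E, F, G}, {G} is not a superkey ({G}⁺ restricted to this set is {A, G}), so split on G → A into {A, G} and {B, C, E, F, G}.
{A, G} is in BCNF.
In {B, C, E, F, G}, {C, E, G} is not a superkey ({C, E, G}⁺ restricted to this set is {C, E, F, G}), so split on C, E, G → F into {C, E, F, G} and {B, C, E, G}.
{C, E, F, G} is in BCNF.
{B, C, E, G} is in BCNF.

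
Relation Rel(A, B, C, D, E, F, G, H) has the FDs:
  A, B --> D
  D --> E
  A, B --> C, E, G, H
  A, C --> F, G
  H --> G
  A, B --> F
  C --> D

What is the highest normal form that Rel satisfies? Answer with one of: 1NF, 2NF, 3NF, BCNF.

Candidate key: {A, B}. Prime attributes: {A, B}.
D --> E breaks BCNF: {D}⁺ = {D, E}, so {D} is not a superkey.
D --> E has non-prime {E} on the right and a non-superkey on the left, so 3NF fails.
Checking every proper subset of each key, none determines a non-prime attribute — 2NF is satisfied.

2NF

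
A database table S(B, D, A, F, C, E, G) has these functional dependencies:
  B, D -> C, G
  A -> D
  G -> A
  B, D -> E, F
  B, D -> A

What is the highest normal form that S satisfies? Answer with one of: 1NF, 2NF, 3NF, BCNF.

3NF

Candidate keys: {A, B}, {B, D}, {B, G}. Prime attributes: {A, B, D, G}.
For A -> D we have {A}⁺ = {A, D}; {A} is not a superkey, so BCNF fails.
But every attribute on its right side ({D}) is prime, and the same holds for every other non-superkey FD, so 3NF still holds.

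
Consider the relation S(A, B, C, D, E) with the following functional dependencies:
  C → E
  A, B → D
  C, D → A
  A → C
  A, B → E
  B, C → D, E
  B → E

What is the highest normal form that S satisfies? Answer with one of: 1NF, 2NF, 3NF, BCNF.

Candidate keys: {A, B}, {B, C}. Prime attributes: {A, B, C}.
For C → E we have {C}⁺ = {C, E}; {C} is not a superkey, so BCNF fails.
C → E determines the non-prime attribute {E} from a non-superkey — 3NF is violated.
The proper key subset {A} of {A, B} determines non-prime {E}, so the relation is not even in 2NF.

1NF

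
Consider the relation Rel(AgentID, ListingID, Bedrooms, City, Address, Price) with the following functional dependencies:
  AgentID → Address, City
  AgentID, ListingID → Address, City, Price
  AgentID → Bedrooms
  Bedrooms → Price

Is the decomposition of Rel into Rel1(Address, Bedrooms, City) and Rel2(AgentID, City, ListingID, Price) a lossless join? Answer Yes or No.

Rel1 ∩ Rel2 = {City}; its closure under F is {City}.
Rel1 ⊄ {City} and Rel2 ⊄ {City}, so the split is lossy.

No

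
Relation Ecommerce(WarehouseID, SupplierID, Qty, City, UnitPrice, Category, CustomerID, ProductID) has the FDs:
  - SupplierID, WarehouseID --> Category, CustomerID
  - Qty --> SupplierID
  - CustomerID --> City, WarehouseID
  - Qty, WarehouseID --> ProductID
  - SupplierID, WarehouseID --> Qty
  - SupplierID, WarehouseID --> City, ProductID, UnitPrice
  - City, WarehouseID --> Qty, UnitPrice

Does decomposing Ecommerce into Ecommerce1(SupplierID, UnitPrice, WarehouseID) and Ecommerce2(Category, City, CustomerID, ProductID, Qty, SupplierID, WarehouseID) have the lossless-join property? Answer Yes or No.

The shared attributes are {SupplierID, WarehouseID} and {SupplierID, WarehouseID}⁺ = {Category, City, CustomerID, ProductID, Qty, SupplierID, UnitPrice, WarehouseID}.
Since Ecommerce1 ⊆ {Category, City, CustomerID, ProductID, Qty, SupplierID, UnitPrice, WarehouseID}, the intersection is a superkey of Ecommerce1; the decomposition is lossless.

Yes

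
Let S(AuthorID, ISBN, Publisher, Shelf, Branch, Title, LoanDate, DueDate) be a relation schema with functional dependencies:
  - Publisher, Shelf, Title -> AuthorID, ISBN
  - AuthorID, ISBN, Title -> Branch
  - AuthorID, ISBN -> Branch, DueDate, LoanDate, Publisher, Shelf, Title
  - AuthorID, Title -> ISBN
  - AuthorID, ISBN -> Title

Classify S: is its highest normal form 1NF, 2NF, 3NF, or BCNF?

BCNF

Candidate keys: {AuthorID, ISBN}, {AuthorID, Title}, {Publisher, Shelf, Title}. Prime attributes: {AuthorID, ISBN, Publisher, Shelf, Title}.
The left-hand side of every FD is a superkey, so BCNF is satisfied.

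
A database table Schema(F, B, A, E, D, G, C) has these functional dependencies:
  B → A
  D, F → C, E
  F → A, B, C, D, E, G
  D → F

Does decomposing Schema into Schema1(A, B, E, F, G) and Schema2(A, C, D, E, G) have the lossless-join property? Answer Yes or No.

Common attributes: {A, E, G}; their closure is {A, E, G}.
Neither Schema1 nor Schema2 is contained in that closure, so the decomposition is lossy.

No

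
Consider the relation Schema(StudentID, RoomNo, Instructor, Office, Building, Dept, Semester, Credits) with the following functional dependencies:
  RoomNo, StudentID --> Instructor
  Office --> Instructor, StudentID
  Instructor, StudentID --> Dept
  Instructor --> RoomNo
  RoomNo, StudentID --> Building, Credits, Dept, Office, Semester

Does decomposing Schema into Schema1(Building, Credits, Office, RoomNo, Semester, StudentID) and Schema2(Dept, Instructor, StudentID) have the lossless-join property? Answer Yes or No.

Common attributes: {StudentID}; their closure is {StudentID}.
Neither Schema1 nor Schema2 is contained in that closure, so the decomposition is lossy.

No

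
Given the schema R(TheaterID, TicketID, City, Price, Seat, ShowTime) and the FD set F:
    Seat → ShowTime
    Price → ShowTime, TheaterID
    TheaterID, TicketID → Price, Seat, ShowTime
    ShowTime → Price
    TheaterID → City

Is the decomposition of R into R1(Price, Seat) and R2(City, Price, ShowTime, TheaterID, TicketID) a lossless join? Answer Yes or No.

Common attributes: {Price}; their closure is {City, Price, ShowTime, TheaterID}.
Neither R1 nor R2 is contained in that closure, so the decomposition is lossy.

No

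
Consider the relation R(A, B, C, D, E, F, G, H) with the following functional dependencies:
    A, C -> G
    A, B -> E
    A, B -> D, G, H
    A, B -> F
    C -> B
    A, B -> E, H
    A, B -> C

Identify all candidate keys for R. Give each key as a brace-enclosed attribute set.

{A, B}, {A, C}

No FD produces {A}, so it must be in every candidate key.
{A, B}⁺ = {A, B, C, D, E, F, G, H} — all of the relation — so {A, B} is a candidate key.
{A, C}⁺ = {A, B, C, D, E, F, G, H} — all of the relation — so {A, C} is a candidate key.
These are minimal and exhaustive — every other superkey contains one of them.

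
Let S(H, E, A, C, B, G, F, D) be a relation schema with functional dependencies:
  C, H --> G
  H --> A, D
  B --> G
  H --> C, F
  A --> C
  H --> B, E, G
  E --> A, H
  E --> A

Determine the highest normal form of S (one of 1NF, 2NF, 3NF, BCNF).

Candidate keys: {E}, {H}. Prime attributes: {E, H}.
For B --> G we have {B}⁺ = {B, G}; {B} is not a superkey, so BCNF fails.
B --> G has non-prime {G} on the right and a non-superkey on the left, so 3NF fails.
With only single-attribute keys there can be no partial dependency, so 2NF holds.

2NF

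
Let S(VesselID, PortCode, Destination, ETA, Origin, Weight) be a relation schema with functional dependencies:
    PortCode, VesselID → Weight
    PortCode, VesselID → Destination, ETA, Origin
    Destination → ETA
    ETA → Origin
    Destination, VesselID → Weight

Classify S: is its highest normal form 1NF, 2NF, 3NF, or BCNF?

2NF

Candidate key: {PortCode, VesselID}. Prime attributes: {PortCode, VesselID}.
For Destination → ETA we have {Destination}⁺ = {Destination, ETA, Origin}; {Destination} is not a superkey, so BCNF fails.
Destination → ETA has non-prime {ETA} on the right and a non-superkey on the left, so 3NF fails.
Checking every proper subset of each key, none determines a non-prime attribute — 2NF is satisfied.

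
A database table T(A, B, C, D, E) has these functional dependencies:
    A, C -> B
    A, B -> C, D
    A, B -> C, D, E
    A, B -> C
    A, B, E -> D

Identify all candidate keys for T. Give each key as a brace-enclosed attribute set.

Attributes never on any right-hand side: {A} — every candidate key must contain it.
Closure of {A, B} is {A, B, C, D, E}, the whole schema; {A, B} is a candidate key.
Closure of {A, C} is {A, B, C, D, E}, the whole schema; {A, C} is a candidate key.
No proper subset of any of these is a key, and no other minimal superkey exists.

{A, B}, {A, C}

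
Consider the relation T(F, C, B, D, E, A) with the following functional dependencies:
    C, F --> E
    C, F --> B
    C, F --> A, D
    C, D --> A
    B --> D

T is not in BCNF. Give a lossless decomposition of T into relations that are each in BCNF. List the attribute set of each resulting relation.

Candidate key of the original relation: {C, F}.
In {A, B, C, D, E, F}, {C, D} is not a superkey ({C, D}⁺ restricted to this set is {A, C, D}), so split on C, D --> A into {A, C, D} and {B, C, D, E, F}.
{A, C, D} is in BCNF.
In {B, C, D, E, F}, {B} is not a superkey ({B}⁺ restricted to this set is {B, D}), so split on B --> D into {B, D} and {B, C, E, F}.
{B, D} is in BCNF.
{B, C, E, F} is in BCNF.

{A, C, D}; {B, C, E, F}; {B, D}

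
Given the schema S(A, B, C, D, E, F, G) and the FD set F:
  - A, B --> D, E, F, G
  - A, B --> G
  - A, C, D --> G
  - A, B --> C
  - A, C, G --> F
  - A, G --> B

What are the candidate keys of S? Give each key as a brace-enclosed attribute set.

{A, B}, {A, C, D}, {A, G}

No FD produces {A}, so it must be in every candidate key.
{A, B}⁺ = {A, B, C, D, E, F, G}, which is every attribute, so {A, B} is a candidate key.
{A, G}⁺ = {A, B, C, D, E, F, G}, which is every attribute, so {A, G} is a candidate key.
{A, C, D}⁺ = {A, B, C, D, E, F, G}, which is every attribute, so {A, C, D} is a candidate key.
No proper subset of any of these is a key, and no other minimal superkey exists.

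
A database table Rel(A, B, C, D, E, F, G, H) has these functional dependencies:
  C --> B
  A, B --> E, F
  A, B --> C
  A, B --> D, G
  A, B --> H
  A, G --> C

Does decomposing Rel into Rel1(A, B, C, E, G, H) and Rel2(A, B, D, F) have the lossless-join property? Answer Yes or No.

Yes

The shared attributes are {A, B} and {A, B}⁺ = {A, B, C, D, E, F, G, H}.
This includes all of Rel1, so the common attributes are a superkey of Rel1 — the join is lossless.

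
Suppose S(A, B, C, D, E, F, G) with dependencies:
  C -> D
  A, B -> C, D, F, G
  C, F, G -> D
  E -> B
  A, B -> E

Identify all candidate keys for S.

No FD produces {A}, so it must be in every candidate key.
{A, B}⁺ = {A, B, C, D, E, F, G} — all of the relation — so {A, B} is a candidate key.
{A, E}⁺ = {A, B, C, D, E, F, G} — all of the relation — so {A, E} is a candidate key.
No proper subset of any of these is a key, and no other minimal superkey exists.

{A, B}, {A, E}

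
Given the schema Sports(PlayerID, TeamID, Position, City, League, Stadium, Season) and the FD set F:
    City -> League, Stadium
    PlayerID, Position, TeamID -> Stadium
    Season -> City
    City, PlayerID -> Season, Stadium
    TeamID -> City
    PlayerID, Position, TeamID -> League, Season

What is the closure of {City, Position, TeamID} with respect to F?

{City, League, Position, Stadium, TeamID}

Start with {City, Position, TeamID}.
City -> League, Stadium applies; add {League, Stadium} → now {City, League, Position, Stadium, TeamID}.
No further FD applies.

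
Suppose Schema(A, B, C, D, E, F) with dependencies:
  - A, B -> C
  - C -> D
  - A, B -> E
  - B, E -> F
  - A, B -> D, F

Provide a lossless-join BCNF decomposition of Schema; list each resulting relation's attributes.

{A, B, C, E}; {B, E, F}; {C, D}

Candidate key of the original relation: {A, B}.
{A, B, C, D, E, F}: {C} determines {C, D} here but is not a superkey — split on C -> D, giving {C, D} and {A, B, C, E, F}.
{C, D} has no BCNF violation.
{A, B, C, E, F}: {B, E} determines {B, E, F} here but is not a superkey — split on B, E -> F, giving {B, E, F} and {A, B, C, E}.
{B, E, F} has no BCNF violation.
{A, B, C, E} has no BCNF violation.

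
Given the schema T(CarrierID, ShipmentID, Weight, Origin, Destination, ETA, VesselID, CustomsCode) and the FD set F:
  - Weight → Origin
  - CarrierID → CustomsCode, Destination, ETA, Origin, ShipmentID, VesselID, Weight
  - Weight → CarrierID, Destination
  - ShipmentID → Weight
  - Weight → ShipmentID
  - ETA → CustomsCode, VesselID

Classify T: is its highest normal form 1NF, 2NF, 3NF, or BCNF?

Candidate keys: {CarrierID}, {ShipmentID}, {Weight}. Prime attributes: {CarrierID, ShipmentID, Weight}.
ETA → CustomsCode, VesselID breaks BCNF: {ETA}⁺ = {CustomsCode, ETA, VesselID}, so {ETA} is not a superkey.
Because {CustomsCode, VesselID} are non-prime and the left side of ETA → CustomsCode, VesselID is not a superkey, the relation is not in 3NF.
With only single-attribute keys there can be no partial dependency, so 2NF holds.

2NF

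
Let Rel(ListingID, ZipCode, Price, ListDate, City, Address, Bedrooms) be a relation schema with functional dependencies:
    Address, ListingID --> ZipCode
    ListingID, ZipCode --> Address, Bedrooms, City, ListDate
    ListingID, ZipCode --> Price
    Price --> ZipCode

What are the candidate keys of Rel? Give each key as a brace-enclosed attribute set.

No FD produces {ListingID}, so it must be in every candidate key.
{Address, ListingID}⁺ = {Address, Bedrooms, City, ListDate, ListingID, Price, ZipCode}, which is every attribute, so {Address, ListingID} is a candidate key.
{ListingID, Price}⁺ = {Address, Bedrooms, City, ListDate, ListingID, Price, ZipCode}, which is every attribute, so {ListingID, Price} is a candidate key.
{ListingID, ZipCode}⁺ = {Address, Bedrooms, City, ListDate, ListingID, Price, ZipCode}, which is every attribute, so {ListingID, ZipCode} is a candidate key.
Any other superkey properly contains one of these, so there are no further candidate keys.

{Address, ListingID}, {ListingID, Price}, {ListingID, ZipCode}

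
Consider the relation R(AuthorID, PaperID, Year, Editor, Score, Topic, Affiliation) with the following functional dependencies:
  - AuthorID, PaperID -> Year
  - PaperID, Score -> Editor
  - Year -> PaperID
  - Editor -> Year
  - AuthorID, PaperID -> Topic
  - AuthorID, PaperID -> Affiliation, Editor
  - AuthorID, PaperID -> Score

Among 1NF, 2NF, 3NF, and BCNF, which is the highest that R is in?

3NF

Candidate keys: {AuthorID, Editor}, {AuthorID, PaperID}, {AuthorID, Year}. Prime attributes: {AuthorID, Editor, PaperID, Year}.
PaperID, Score -> Editor breaks BCNF: {PaperID, Score}⁺ = {Editor, PaperID, Score, Year}, so {PaperID, Score} is not a superkey.
Its right-hand attributes {Editor} are all prime, as are those of every other non-superkey FD — the relation is in 3NF.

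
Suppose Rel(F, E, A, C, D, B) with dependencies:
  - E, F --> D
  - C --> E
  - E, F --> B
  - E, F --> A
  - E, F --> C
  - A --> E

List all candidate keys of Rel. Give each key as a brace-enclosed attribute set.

{F} never appears on the right of any FD, so every key must include it.
{A, F}⁺ = {A, B, C, D, E, F}, which is every attribute, so {A, F} is a candidate key.
{C, F}⁺ = {A, B, C, D, E, F}, which is every attribute, so {C, F} is a candidate key.
{E, F}⁺ = {A, B, C, D, E, F}, which is every attribute, so {E, F} is a candidate key.
Any other superkey properly contains one of these, so there are no further candidate keys.

{A, F}, {C, F}, {E, F}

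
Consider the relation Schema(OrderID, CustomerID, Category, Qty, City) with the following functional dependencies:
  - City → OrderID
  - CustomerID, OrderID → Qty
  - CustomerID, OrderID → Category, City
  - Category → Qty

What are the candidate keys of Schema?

No FD produces {CustomerID}, so it must be in every candidate key.
{City, CustomerID} is a candidate key since {City, CustomerID}⁺ = {Category, City, CustomerID, OrderID, Qty} covers every attribute.
{CustomerID, OrderID} is a candidate key since {CustomerID, OrderID}⁺ = {Category, City, CustomerID, OrderID, Qty} covers every attribute.
These are minimal and exhaustive — every other superkey contains one of them.

{City, CustomerID}, {CustomerID, OrderID}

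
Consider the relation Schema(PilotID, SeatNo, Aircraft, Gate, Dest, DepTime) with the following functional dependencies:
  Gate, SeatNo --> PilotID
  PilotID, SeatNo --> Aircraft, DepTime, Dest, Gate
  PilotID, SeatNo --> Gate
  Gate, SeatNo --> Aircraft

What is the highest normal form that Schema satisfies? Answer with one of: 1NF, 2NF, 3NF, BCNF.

BCNF

Candidate keys: {Gate, SeatNo}, {PilotID, SeatNo}. Prime attributes: {Gate, PilotID, SeatNo}.
Each dependency's left side is a superkey — BCNF holds.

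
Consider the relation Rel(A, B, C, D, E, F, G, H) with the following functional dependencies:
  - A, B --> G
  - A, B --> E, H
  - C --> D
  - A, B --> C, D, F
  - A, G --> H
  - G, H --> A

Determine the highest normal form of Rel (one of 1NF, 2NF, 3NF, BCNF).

2NF

Candidate keys: {A, B}, {B, G, H}. Prime attributes: {A, B, G, H}.
For C --> D we have {C}⁺ = {C, D}; {C} is not a superkey, so BCNF fails.
C --> D has non-prime {D} on the right and a non-superkey on the left, so 3NF fails.
No non-prime attribute depends on a proper subset of any candidate key, so 2NF holds.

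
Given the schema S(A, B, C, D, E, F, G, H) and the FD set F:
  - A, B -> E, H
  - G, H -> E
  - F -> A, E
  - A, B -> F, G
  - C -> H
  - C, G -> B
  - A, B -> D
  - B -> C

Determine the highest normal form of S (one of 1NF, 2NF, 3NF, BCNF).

1NF

Candidate keys: {A, B}, {A, C, G}, {B, F}, {C, F, G}. Prime attributes: {A, B, C, F, G}.
G, H -> E breaks BCNF: {G, H}⁺ = {E, G, H}, so {G, H} is not a superkey.
G, H -> E has non-prime {E} on the right and a non-superkey on the left, so 3NF fails.
The proper key subset {B} of {A, B} determines non-prime {H}, so the relation is not even in 2NF.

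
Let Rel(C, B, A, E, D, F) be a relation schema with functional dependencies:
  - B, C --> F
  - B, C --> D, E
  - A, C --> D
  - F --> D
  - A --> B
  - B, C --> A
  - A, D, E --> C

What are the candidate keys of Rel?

{A, C}, {A, D, E}, {A, E, F}, {B, C}

{A, C}⁺ = {A, B, C, D, E, F} — all of the relation — so {A, C} is a candidate key.
{B, C}⁺ = {A, B, C, D, E, F} — all of the relation — so {B, C} is a candidate key.
{A, D, E}⁺ = {A, B, C, D, E, F} — all of the relation — so {A, D, E} is a candidate key.
{A, E, F}⁺ = {A, B, C, D, E, F} — all of the relation — so {A, E, F} is a candidate key.
Any other superkey properly contains one of these, so there are no further candidate keys.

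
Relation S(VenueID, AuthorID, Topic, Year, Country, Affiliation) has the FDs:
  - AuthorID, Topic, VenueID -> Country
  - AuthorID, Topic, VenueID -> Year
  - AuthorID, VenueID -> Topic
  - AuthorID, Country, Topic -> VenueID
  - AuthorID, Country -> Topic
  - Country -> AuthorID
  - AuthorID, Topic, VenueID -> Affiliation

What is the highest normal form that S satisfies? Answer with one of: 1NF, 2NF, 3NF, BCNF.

Candidate keys: {AuthorID, VenueID}, {Country}. Prime attributes: {AuthorID, Country, VenueID}.
Every FD has a superkey on the left, so the relation is in BCNF.

BCNF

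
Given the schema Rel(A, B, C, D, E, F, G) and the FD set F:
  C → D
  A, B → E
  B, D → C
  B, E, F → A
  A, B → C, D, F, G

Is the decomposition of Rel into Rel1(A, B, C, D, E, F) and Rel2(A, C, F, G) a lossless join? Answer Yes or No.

Rel1 ∩ Rel2 = {A, C, F}; its closure under F is {A, C, D, F}.
The closure covers neither Rel1 nor Rel2 entirely; the join is not lossless.

No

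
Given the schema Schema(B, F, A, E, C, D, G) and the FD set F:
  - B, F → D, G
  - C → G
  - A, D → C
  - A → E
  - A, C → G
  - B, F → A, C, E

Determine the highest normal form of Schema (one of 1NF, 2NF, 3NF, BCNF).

Candidate key: {B, F}. Prime attributes: {B, F}.
For C → G we have {C}⁺ = {C, G}; {C} is not a superkey, so BCNF fails.
C → G determines the non-prime attribute {G} from a non-superkey — 3NF is violated.
Checking every proper subset of each key, none determines a non-prime attribute — 2NF is satisfied.

2NF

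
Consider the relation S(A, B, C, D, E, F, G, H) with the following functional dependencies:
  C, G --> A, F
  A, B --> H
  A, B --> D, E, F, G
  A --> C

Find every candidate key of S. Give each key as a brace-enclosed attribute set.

{A, B}, {B, C, G}

{B} never appears on the right of any FD, so every key must include it.
{A, B}⁺ = {A, B, C, D, E, F, G, H} — all of the relation — so {A, B} is a candidate key.
{B, C, G}⁺ = {A, B, C, D, E, F, G, H} — all of the relation — so {B, C, G} is a candidate key.
These are minimal and exhaustive — every other superkey contains one of them.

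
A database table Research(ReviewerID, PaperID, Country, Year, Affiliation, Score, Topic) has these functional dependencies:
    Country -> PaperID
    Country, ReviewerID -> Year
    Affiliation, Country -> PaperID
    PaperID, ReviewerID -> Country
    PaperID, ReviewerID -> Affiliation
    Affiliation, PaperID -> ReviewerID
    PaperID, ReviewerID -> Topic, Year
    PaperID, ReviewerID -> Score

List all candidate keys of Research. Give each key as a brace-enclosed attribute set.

{Affiliation, Country}, {Affiliation, PaperID}, {Country, ReviewerID}, {PaperID, ReviewerID}

Closure of {Affiliation, Country} is {Affiliation, Country, PaperID, ReviewerID, Score, Topic, Year}, the whole schema; {Affiliation, Country} is a candidate key.
Closure of {Affiliation, PaperID} is {Affiliation, Country, PaperID, ReviewerID, Score, Topic, Year}, the whole schema; {Affiliation, PaperID} is a candidate key.
Closure of {Country, ReviewerID} is {Affiliation, Country, PaperID, ReviewerID, Score, Topic, Year}, the whole schema; {Country, ReviewerID} is a candidate key.
Closure of {PaperID, ReviewerID} is {Affiliation, Country, PaperID, ReviewerID, Score, Topic, Year}, the whole schema; {PaperID, ReviewerID} is a candidate key.
No proper subset of any of these is a key, and no other minimal superkey exists.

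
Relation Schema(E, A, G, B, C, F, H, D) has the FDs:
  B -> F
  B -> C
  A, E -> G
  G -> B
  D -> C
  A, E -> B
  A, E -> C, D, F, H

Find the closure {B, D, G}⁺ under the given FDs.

{B, C, D, F, G}

Start with {B, D, G}.
B -> F applies; add {F} → now {B, D, F, G}.
B -> C applies; add {C} → now {B, C, D, F, G}.
No further FD applies.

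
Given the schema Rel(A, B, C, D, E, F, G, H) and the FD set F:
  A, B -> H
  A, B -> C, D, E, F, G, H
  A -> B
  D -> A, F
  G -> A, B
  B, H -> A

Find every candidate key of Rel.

{A}, {B, H}, {D}, {G}

{A} is a candidate key since {A}⁺ = {A, B, C, D, E, F, G, H} covers every attribute.
{D} is a candidate key since {D}⁺ = {A, B, C, D, E, F, G, H} covers every attribute.
{G} is a candidate key since {G}⁺ = {A, B, C, D, E, F, G, H} covers every attribute.
{B, H} is a candidate key since {B, H}⁺ = {A, B, C, D, E, F, G, H} covers every attribute.
No proper subset of any of these is a key, and no other minimal superkey exists.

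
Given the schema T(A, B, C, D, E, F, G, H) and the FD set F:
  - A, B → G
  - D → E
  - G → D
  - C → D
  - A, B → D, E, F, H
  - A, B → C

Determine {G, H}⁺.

{D, E, G, H}

Start with {G, H}.
G → D applies; add {D} → now {D, G, H}.
D → E applies; add {E} → now {D, E, G, H}.
No further FD applies.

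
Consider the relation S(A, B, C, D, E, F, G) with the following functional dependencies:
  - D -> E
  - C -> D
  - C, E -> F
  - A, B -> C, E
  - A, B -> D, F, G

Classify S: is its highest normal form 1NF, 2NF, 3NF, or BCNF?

2NF

Candidate key: {A, B}. Prime attributes: {A, B}.
D -> E breaks BCNF: {D}⁺ = {D, E}, so {D} is not a superkey.
Because {E} is non-prime and the left side of D -> E is not a superkey, the relation is not in 3NF.
No proper subset of a key has a non-prime attribute in its closure, so there is no partial dependency; 2NF holds.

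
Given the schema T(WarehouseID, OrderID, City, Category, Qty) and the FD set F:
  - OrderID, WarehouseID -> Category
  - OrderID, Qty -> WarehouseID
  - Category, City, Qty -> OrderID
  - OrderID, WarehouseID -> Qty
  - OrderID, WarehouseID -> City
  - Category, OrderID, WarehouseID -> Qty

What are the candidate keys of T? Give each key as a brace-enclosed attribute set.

{Category, City, Qty}, {OrderID, Qty}, {OrderID, WarehouseID}

{OrderID, Qty}⁺ = {Category, City, OrderID, Qty, WarehouseID} — all of the relation — so {OrderID, Qty} is a candidate key.
{OrderID, WarehouseID}⁺ = {Category, City, OrderID, Qty, WarehouseID} — all of the relation — so {OrderID, WarehouseID} is a candidate key.
{Category, City, Qty}⁺ = {Category, City, OrderID, Qty, WarehouseID} — all of the relation — so {Category, City, Qty} is a candidate key.
These are minimal and exhaustive — every other superkey contains one of them.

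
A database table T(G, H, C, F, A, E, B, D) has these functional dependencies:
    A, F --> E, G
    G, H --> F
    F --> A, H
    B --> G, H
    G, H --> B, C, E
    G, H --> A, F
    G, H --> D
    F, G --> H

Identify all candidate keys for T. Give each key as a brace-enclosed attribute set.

{B}⁺ = {A, B, C, D, E, F, G, H}, which is every attribute, so {B} is a candidate key.
{F}⁺ = {A, B, C, D, E, F, G, H}, which is every attribute, so {F} is a candidate key.
{G, H}⁺ = {A, B, C, D, E, F, G, H}, which is every attribute, so {G, H} is a candidate key.
These are minimal and exhaustive — every other superkey contains one of them.

{B}, {F}, {G, H}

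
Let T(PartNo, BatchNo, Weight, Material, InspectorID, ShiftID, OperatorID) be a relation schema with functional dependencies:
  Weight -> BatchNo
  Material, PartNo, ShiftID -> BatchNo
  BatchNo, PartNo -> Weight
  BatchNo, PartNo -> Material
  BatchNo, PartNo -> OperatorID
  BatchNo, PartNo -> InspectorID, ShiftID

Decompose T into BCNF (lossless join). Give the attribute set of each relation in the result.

Candidate keys of the original relation: {BatchNo, PartNo}, {Material, PartNo, ShiftID}, {PartNo, Weight}.
{BatchNo, InspectorID, Material, OperatorID, PartNo, ShiftID, Weight}: {Weight} determines {BatchNo, Weight} here but is not a superkey — split on Weight -> BatchNo, giving {BatchNo, Weight} and {InspectorID, Material, OperatorID, PartNo, ShiftID, Weight}.
{BatchNo, Weight} has no BCNF violation.
{InspectorID, Material, OperatorID, PartNo, ShiftID, Weight} has no BCNF violation.

{BatchNo, Weight}; {InspectorID, Material, OperatorID, PartNo, ShiftID, Weight}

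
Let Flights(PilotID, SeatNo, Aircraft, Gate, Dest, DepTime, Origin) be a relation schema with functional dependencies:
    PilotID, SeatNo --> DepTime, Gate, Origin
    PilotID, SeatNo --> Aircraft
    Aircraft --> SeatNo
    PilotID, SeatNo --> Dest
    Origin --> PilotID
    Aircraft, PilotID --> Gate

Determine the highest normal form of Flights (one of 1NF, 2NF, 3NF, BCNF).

Candidate keys: {Aircraft, Origin}, {Aircraft, PilotID}, {Origin, SeatNo}, {PilotID, SeatNo}. Prime attributes: {Aircraft, Origin, PilotID, SeatNo}.
Aircraft --> SeatNo breaks BCNF: {Aircraft}⁺ = {Aircraft, SeatNo}, so {Aircraft} is not a superkey.
Its right-hand attributes {SeatNo} are all prime, as are those of every other non-superkey FD — the relation is in 3NF.

3NF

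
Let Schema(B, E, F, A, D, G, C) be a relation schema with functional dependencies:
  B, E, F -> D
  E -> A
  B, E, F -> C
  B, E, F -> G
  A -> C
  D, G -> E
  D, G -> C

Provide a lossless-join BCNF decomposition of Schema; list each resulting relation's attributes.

Candidate keys of the original relation: {B, D, F, G}, {B, E, F}.
In {A, B, C, D, E, F, G}, {E} is not a superkey ({E}⁺ restricted to this set is {A, C, E}), so split on E -> A, C into {A, C, E} and {B, D, E, F, G}.
In {A, C, E}, {A} is not a superkey ({A}⁺ restricted to this set is {A, C}), so split on A -> C into {A, C} and {A, E}.
{A, C}: every determinant is a superkey — BCNF.
{A, E}: every determinant is a superkey — BCNF.
In {B, D, E, F, G}, {D, G} is not a superkey ({D, G}⁺ restricted to this set is {D, E, G}), so split on D, G -> E into {D, E, G} and {B, D, F, G}.
{D, E, G}: every determinant is a superkey — BCNF.
{B, D, F, G}: every determinant is a superkey — BCNF.

{A, C}; {A, E}; {B, D, F, G}; {D, E, G}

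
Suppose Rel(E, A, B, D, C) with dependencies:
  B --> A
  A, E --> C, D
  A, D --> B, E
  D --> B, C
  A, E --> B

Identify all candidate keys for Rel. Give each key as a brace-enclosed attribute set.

{A, E}, {B, E}, {D}

{D}⁺ = {A, B, C, D, E} — all of the relation — so {D} is a candidate key.
{A, E}⁺ = {A, B, C, D, E} — all of the relation — so {A, E} is a candidate key.
{B, E}⁺ = {A, B, C, D, E} — all of the relation — so {B, E} is a candidate key.
Any other superkey properly contains one of these, so there are no further candidate keys.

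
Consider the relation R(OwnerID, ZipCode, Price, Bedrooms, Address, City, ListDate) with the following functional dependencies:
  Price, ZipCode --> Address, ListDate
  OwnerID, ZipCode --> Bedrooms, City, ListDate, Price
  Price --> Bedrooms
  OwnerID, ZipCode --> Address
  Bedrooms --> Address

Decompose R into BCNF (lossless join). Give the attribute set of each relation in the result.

Candidate key of the original relation: {OwnerID, ZipCode}.
In {Address, Bedrooms, City, ListDate, OwnerID, Price, ZipCode}, {Price, ZipCode} is not a superkey ({Price, ZipCode}⁺ restricted to this set is {Address, Bedrooms, ListDate, Price, ZipCode}), so split on Price, ZipCode --> Address, Bedrooms, ListDate into {Address, Bedrooms, ListDate, Price, ZipCode} and {City, OwnerID, Price, ZipCode}.
In {Address, Bedrooms, ListDate, Price, ZipCode}, {Price} is not a superkey ({Price}⁺ restricted to this set is {Address, Bedrooms, Price}), so split on Price --> Address, Bedrooms into {Address, Bedrooms, Price} and {ListDate, Price, ZipCode}.
In {Address, Bedrooms, Price}, {Bedrooms} is not a superkey ({Bedrooms}⁺ restricted to this set is {Address, Bedrooms}), so split on Bedrooms --> Address into {Address, Bedrooms} and {Bedrooms, Price}.
{Address, Bedrooms} has no BCNF violation.
{Bedrooms, Price} has no BCNF violation.
{ListDate, Price, ZipCode} has no BCNF violation.
{City, OwnerID, Price, ZipCode} has no BCNF violation.

{Address, Bedrooms}; {Bedrooms, Price}; {City, OwnerID, Price, ZipCode}; {ListDate, Price, ZipCode}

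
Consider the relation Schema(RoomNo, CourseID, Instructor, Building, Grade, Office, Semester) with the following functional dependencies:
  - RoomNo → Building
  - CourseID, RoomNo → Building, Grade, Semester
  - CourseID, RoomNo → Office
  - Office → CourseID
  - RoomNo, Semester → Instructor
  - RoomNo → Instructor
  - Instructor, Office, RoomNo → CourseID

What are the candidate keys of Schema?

{CourseID, RoomNo}, {Office, RoomNo}

Attributes never on any right-hand side: {RoomNo} — every candidate key must contain it.
{CourseID, RoomNo}⁺ = {Building, CourseID, Grade, Instructor, Office, RoomNo, Semester} — all of the relation — so {CourseID, RoomNo} is a candidate key.
{Office, RoomNo}⁺ = {Building, CourseID, Grade, Instructor, Office, RoomNo, Semester} — all of the relation — so {Office, RoomNo} is a candidate key.
No proper subset of any of these is a key, and no other minimal superkey exists.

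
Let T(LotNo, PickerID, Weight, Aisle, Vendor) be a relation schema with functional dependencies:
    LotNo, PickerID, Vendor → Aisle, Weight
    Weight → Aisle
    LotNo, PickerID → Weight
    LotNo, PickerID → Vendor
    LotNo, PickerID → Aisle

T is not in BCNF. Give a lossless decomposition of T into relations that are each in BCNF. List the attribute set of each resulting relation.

Candidate key of the original relation: {LotNo, PickerID}.
{Aisle, LotNo, PickerID, Vendor, Weight}: {Weight} determines {Aisle, Weight} here but is not a superkey — split on Weight → Aisle, giving {Aisle, Weight} and {LotNo, PickerID, Vendor, Weight}.
{Aisle, Weight}: every determinant is a superkey — BCNF.
{LotNo, PickerID, Vendor, Weight}: every determinant is a superkey — BCNF.

{Aisle, Weight}; {LotNo, PickerID, Vendor, Weight}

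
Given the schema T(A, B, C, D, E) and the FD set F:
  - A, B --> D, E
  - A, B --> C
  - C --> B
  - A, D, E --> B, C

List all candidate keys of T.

{A, B}, {A, C}, {A, D, E}

{A} never appears on the right of any FD, so every key must include it.
{A, B}⁺ = {A, B, C, D, E} — all of the relation — so {A, B} is a candidate key.
{A, C}⁺ = {A, B, C, D, E} — all of the relation — so {A, C} is a candidate key.
{A, D, E}⁺ = {A, B, C, D, E} — all of the relation — so {A, D, E} is a candidate key.
Any other superkey properly contains one of these, so there are no further candidate keys.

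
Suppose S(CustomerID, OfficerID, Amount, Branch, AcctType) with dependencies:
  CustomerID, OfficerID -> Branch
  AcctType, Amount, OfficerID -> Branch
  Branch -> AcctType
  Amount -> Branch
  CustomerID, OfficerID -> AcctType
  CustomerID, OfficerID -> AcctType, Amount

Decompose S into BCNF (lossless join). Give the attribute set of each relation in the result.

{AcctType, Amount}; {AcctType, Branch}; {Amount, Branch}; {Amount, CustomerID, OfficerID}

Candidate key of the original relation: {CustomerID, OfficerID}.
In {AcctType, Amount, Branch, CustomerID, OfficerID}, {AcctType, Amount, OfficerID} is not a superkey ({AcctType, Amount, OfficerID}⁺ restricted to this set is {AcctType, Amount, Branch, OfficerID}), so split on AcctType, Amount, OfficerID -> Branch into {AcctType, Amount, Branch, OfficerID} and {AcctType, Amount, CustomerID, OfficerID}.
In {AcctType, Amount, Branch, OfficerID}, {Branch} is not a superkey ({Branch}⁺ restricted to this set is {AcctType, Branch}), so split on Branch -> AcctType into {AcctType, Branch} and {Amount, Branch, OfficerID}.
{AcctType, Branch} has no BCNF violation.
In {Amount, Branch, OfficerID}, {Amount} is not a superkey ({Amount}⁺ restricted to this set is {Amount, Branch}), so split on Amount -> Branch into {Amount, Branch} and {Amount, OfficerID}.
{Amount, Branch} has no BCNF violation.
{Amount, OfficerID} has no BCNF violation.
In {AcctType, Amount, CustomerID, OfficerID}, {Amount} is not a superkey ({Amount}⁺ restricted to this set is {AcctType, Amount}), so split on Amount -> AcctType into {AcctType, Amount} and {Amount, CustomerID, OfficerID}.
{AcctType, Amount} has no BCNF violation.
{Amount, CustomerID, OfficerID} has no BCNF violation.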